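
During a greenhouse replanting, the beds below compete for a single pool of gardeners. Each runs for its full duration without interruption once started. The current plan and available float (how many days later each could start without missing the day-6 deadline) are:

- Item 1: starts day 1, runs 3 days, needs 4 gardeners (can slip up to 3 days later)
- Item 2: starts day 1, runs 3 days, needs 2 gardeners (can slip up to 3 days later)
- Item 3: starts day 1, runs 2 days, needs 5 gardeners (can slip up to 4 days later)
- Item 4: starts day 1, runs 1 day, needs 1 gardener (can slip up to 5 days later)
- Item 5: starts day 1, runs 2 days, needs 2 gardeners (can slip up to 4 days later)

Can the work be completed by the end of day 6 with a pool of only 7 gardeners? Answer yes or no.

yes

Schedule Item 1@1, Item 2@1, Item 3@4, Item 4@1, Item 5@4: d1:7  d2:6  d3:6  d4:7  d5:7  d6:0 — peak 7 ≤ 7.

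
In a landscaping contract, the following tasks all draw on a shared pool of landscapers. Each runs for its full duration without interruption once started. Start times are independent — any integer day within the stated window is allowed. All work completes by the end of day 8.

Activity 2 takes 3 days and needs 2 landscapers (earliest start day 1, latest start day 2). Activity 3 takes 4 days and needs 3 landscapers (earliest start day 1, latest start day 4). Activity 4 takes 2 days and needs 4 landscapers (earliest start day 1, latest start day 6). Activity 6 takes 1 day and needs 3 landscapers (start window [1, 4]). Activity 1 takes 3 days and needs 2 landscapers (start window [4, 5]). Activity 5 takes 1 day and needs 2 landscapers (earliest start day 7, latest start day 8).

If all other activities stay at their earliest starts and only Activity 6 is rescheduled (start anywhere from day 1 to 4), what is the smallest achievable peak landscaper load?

9

Activity 6@1: d1:12  d2:9  d3:5  d4:5  d5:2  d6:2  d7:2  d8:0 → peak 12
Activity 6@2: d1:9  d2:12  d3:5  d4:5  d5:2  d6:2  d7:2  d8:0 → peak 12
Activity 6@3: d1:9  d2:9  d3:8  d4:5  d5:2  d6:2  d7:2  d8:0 → peak 9
Activity 6@4: d1:9  d2:9  d3:5  d4:8  d5:2  d6:2  d7:2  d8:0 → peak 9
Best is Activity 6@3, peak 9.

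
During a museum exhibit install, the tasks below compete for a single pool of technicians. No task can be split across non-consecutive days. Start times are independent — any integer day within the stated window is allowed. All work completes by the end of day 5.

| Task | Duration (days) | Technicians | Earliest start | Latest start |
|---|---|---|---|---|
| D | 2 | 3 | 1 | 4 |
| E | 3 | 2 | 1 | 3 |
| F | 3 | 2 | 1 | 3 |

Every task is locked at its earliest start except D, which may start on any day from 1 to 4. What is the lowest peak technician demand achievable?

4

D@1: d1:7  d2:7  d3:4  d4:0  d5:0 → peak 7
D@2: d1:4  d2:7  d3:7  d4:0  d5:0 → peak 7
D@3: d1:4  d2:4  d3:7  d4:3  d5:0 → peak 7
D@4: d1:4  d2:4  d3:4  d4:3  d5:3 → peak 4
Best is D@4, peak 4.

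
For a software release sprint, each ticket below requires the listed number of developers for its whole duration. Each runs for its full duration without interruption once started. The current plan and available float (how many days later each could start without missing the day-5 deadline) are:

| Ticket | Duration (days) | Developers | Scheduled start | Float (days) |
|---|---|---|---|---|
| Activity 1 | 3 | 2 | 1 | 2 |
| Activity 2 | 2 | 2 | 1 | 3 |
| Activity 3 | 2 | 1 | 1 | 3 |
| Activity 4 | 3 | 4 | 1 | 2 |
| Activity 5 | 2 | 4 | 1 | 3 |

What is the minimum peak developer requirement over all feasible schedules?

7

Early-start (Activity 1@1, Activity 2@1, Activity 3@1, Activity 4@1, Activity 5@1) gives peak 13: d1:13  d2:13  d3:6  d4:0  d5:0.
Shift Activity 2→4, Activity 5→4.
Schedule Activity 1@1, Activity 2@4, Activity 3@1, Activity 4@1, Activity 5@4: d1:7  d2:7  d3:6  d4:6  d5:6 — peak 7.
Total developer-days = 32 over 5 days ⇒ peak ≥ ⌈32/5⌉ = 7, so 7 is optimal.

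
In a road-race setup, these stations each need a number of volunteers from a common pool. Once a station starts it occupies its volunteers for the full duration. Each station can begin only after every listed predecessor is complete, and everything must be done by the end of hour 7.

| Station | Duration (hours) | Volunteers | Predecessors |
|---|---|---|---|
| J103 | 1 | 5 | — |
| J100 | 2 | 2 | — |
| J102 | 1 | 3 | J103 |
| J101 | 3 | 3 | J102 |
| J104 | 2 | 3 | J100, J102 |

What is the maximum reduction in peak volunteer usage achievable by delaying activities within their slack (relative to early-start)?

2

Early-start peak: h1:7  h2:5  h3:6  h4:6  h5:3  h6:0  h7:0 ⇒ 7.
Leveled (J103@1, J100@2, J102@2, J101@3, J104@6): h1:5  h2:5  h3:5  h4:3  h5:3  h6:3  h7:3 ⇒ 5.
Reduction 7 − 5 = 2.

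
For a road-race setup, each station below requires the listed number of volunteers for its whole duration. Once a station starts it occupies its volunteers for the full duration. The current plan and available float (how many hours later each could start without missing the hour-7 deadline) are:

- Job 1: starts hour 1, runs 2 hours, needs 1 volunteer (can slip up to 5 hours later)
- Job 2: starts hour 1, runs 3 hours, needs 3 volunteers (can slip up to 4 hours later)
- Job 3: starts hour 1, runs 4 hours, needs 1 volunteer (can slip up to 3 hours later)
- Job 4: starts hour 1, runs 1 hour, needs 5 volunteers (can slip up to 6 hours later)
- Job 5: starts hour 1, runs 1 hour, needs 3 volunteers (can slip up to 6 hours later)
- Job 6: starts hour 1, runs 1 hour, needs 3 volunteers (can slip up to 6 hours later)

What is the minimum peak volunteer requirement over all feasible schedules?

Early-start (Job 1@1, Job 2@1, Job 3@1, Job 4@1, Job 5@1, Job 6@1) gives peak 16: h1:16  h2:5  h3:4  h4:1  h5:0  h6:0  h7:0.
Shift Job 4→5, Job 5→4, Job 6→6.
Schedule Job 1@1, Job 2@1, Job 3@1, Job 4@5, Job 5@4, Job 6@6: h1:5  h2:5  h3:4  h4:4  h5:5  h6:3  h7:0 — peak 5.

5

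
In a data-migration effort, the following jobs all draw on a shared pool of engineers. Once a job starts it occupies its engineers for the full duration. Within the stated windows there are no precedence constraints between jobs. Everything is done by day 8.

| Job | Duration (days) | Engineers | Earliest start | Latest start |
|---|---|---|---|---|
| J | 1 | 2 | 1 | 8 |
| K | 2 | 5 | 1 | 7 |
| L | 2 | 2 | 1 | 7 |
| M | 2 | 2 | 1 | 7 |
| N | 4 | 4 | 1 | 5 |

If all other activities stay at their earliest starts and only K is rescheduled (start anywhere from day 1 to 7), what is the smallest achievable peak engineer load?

K@1: d1:15  d2:13  d3:4  d4:4  d5:0  d6:0  d7:0  d8:0 → peak 15
K@2: d1:10  d2:13  d3:9  d4:4  d5:0  d6:0  d7:0  d8:0 → peak 13
K@3: d1:10  d2:8  d3:9  d4:9  d5:0  d6:0  d7:0  d8:0 → peak 10
K@4: d1:10  d2:8  d3:4  d4:9  d5:5  d6:0  d7:0  d8:0 → peak 10
K@5: d1:10  d2:8  d3:4  d4:4  d5:5  d6:5  d7:0  d8:0 → peak 10
K@6: d1:10  d2:8  d3:4  d4:4  d5:0  d6:5  d7:5  d8:0 → peak 10
K@7: d1:10  d2:8  d3:4  d4:4  d5:0  d6:0  d7:5  d8:5 → peak 10
Best is K@3, peak 10.

10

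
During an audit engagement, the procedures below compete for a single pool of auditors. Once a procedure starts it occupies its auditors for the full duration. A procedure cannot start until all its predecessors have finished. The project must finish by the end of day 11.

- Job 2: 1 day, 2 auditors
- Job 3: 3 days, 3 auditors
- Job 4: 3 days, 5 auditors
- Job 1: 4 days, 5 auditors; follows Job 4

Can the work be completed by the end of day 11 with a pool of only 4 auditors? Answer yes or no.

no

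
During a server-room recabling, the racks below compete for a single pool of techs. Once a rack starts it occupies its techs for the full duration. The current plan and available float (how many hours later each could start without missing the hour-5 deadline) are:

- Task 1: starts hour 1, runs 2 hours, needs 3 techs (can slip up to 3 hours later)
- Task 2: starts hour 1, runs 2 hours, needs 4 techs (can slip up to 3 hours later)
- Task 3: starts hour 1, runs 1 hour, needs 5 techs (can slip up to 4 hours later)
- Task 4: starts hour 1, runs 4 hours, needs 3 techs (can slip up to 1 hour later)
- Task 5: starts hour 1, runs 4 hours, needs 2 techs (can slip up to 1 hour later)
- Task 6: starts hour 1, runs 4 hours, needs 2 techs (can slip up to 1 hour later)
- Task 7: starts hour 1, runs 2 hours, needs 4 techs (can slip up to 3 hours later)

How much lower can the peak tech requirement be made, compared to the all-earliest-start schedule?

Early-start peak: h1:23  h2:18  h3:7  h4:7  h5:0 ⇒ 23.
Leveled (Task 1@1, Task 2@1, Task 3@1, Task 4@2, Task 5@1, Task 6@2, Task 7@3): h1:14  h2:14  h3:11  h4:11  h5:5 ⇒ 14.
Reduction 23 − 14 = 9.

9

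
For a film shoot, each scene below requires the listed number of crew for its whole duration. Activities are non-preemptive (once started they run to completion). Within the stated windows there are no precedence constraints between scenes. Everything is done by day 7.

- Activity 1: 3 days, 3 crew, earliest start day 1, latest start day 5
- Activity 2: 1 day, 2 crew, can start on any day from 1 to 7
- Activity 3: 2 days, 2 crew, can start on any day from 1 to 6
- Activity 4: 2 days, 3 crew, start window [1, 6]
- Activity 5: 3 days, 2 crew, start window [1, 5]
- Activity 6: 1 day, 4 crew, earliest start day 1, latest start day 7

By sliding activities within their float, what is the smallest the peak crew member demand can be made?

Early-start (Activity 1@1, Activity 2@1, Activity 3@1, Activity 4@1, Activity 5@1, Activity 6@1) gives peak 16: d1:16  d2:10  d3:5  d4:0  d5:0  d6:0  d7:0.
Shift Activity 3→2, Activity 4→4, Activity 5→4, Activity 6→7.
Schedule Activity 1@1, Activity 2@1, Activity 3@2, Activity 4@4, Activity 5@4, Activity 6@7: d1:5  d2:5  d3:5  d4:5  d5:5  d6:2  d7:4 — peak 5.
Total crew member-days = 31 over 7 days ⇒ peak ≥ ⌈31/7⌉ = 5, so 5 is optimal.

5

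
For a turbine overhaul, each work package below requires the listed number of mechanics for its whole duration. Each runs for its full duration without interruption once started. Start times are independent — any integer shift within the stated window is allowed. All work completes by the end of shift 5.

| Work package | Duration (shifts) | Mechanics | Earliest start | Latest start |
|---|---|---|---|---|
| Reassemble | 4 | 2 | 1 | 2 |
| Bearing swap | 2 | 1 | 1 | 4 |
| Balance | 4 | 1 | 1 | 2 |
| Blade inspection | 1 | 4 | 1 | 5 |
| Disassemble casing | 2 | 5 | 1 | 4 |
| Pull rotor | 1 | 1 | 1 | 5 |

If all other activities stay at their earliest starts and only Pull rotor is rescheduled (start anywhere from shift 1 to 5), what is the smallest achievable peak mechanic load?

13

Pull rotor@1: s1:14  s2:9  s3:3  s4:3  s5:0 → peak 14
Pull rotor@2: s1:13  s2:10  s3:3  s4:3  s5:0 → peak 13
Pull rotor@3: s1:13  s2:9  s3:4  s4:3  s5:0 → peak 13
Pull rotor@4: s1:13  s2:9  s3:3  s4:4  s5:0 → peak 13
Pull rotor@5: s1:13  s2:9  s3:3  s4:3  s5:1 → peak 13
Best is Pull rotor@2, peak 13.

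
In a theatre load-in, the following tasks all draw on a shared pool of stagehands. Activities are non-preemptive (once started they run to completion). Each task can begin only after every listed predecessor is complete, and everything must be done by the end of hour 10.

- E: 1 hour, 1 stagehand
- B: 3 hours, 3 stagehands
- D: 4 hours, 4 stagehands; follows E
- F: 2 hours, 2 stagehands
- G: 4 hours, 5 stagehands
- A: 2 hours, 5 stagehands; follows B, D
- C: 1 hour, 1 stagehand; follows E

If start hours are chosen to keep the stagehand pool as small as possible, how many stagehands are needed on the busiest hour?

7

Early-start (E@1, B@1, D@2, F@1, G@1, A@6, C@2) gives peak 15: h1:11  h2:15  h3:12  h4:9  h5:4  h6:5  h7:5  h8:0  h9:0  h10:0.
Shift B→5, D→5, F→2, A→9, C→4.
Schedule E@1, B@5, D@5, F@2, G@1, A@9, C@4: h1:6  h2:7  h3:7  h4:6  h5:7  h6:7  h7:7  h8:4  h9:5  h10:5 — peak 7.
Total stagehand-hours = 61 over 10 hours ⇒ peak ≥ ⌈61/10⌉ = 7, so 7 is optimal.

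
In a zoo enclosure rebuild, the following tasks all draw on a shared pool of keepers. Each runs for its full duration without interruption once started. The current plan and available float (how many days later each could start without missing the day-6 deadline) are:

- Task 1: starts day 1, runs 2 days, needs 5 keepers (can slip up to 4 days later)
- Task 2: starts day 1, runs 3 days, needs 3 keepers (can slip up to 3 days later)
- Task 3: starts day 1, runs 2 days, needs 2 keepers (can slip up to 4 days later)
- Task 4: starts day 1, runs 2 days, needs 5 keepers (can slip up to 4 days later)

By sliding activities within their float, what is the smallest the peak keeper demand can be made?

8

Early-start (Task 1@1, Task 2@1, Task 3@1, Task 4@1) gives peak 15: d1:15  d2:15  d3:3  d4:0  d5:0  d6:0.
Shift Task 3→3, Task 4→4.
Schedule Task 1@1, Task 2@1, Task 3@3, Task 4@4: d1:8  d2:8  d3:5  d4:7  d5:5  d6:0 — peak 8.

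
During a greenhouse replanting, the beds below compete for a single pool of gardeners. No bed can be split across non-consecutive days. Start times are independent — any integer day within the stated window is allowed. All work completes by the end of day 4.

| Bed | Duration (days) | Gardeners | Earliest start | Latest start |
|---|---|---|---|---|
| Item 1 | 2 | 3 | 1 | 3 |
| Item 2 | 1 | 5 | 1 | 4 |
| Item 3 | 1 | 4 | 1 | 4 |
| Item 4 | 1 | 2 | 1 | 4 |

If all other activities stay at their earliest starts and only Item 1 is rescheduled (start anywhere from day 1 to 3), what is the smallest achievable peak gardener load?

Item 1@1: d1:14  d2:3  d3:0  d4:0 → peak 14
Item 1@2: d1:11  d2:3  d3:3  d4:0 → peak 11
Item 1@3: d1:11  d2:0  d3:3  d4:3 → peak 11
Best is Item 1@2, peak 11.

11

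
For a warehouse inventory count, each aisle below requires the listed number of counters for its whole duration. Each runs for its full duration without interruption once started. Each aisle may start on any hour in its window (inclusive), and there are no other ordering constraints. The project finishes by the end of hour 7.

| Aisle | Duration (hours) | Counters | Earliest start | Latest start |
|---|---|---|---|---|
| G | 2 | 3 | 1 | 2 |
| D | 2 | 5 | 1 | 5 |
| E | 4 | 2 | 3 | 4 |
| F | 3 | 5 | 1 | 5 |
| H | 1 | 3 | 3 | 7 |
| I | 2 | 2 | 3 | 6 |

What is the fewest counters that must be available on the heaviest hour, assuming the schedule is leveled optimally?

Early-start (G@1, D@1, E@3, F@1, H@3, I@3) gives peak 13: h1:13  h2:13  h3:12  h4:4  h5:2  h6:2  h7:0.
Shift F→3, H→6, I→6.
Schedule G@1, D@1, E@3, F@3, H@6, I@6: h1:8  h2:8  h3:7  h4:7  h5:7  h6:7  h7:2 — peak 8.

8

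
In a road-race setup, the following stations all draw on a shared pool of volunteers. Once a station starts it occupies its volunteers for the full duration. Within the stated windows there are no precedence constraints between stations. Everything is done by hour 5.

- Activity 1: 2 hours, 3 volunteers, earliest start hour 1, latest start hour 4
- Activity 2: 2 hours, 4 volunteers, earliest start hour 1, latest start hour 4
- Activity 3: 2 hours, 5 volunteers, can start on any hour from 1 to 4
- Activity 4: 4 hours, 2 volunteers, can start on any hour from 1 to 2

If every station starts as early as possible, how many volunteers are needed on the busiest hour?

Early-start schedule: Activity 1@1, Activity 2@1, Activity 3@1, Activity 4@1.
Load per hour: hour 1: 14, hour 2: 14, hour 3: 2, hour 4: 2, hour 5: 0.
Peak is 14.

14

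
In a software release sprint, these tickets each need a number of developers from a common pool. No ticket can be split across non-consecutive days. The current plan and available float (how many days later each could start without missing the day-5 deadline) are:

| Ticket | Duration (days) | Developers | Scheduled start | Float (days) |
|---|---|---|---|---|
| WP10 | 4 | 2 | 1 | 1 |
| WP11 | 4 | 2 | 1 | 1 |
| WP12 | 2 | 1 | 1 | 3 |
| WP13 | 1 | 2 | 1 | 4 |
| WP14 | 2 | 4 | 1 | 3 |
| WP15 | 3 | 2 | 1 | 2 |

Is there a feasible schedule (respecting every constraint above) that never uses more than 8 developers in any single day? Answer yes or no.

yes

Schedule WP10@1, WP11@1, WP12@1, WP13@3, WP14@4, WP15@1: d1:7  d2:7  d3:8  d4:8  d5:4 — peak 8 ≤ 8.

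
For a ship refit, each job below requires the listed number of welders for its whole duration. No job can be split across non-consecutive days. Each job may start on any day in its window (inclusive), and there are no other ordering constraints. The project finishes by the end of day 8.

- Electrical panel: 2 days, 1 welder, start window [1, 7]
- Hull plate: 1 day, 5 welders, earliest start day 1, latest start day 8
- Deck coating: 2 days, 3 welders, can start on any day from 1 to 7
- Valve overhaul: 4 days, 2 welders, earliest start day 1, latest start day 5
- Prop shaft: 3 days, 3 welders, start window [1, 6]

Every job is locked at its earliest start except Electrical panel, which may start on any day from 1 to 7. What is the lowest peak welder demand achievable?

13

Electrical panel@1: d1:14  d2:9  d3:5  d4:2  d5:0  d6:0  d7:0  d8:0 → peak 14
Electrical panel@2: d1:13  d2:9  d3:6  d4:2  d5:0  d6:0  d7:0  d8:0 → peak 13
Electrical panel@3: d1:13  d2:8  d3:6  d4:3  d5:0  d6:0  d7:0  d8:0 → peak 13
Electrical panel@4: d1:13  d2:8  d3:5  d4:3  d5:1  d6:0  d7:0  d8:0 → peak 13
Electrical panel@5: d1:13  d2:8  d3:5  d4:2  d5:1  d6:1  d7:0  d8:0 → peak 13
Electrical panel@6: d1:13  d2:8  d3:5  d4:2  d5:0  d6:1  d7:1  d8:0 → peak 13
Electrical panel@7: d1:13  d2:8  d3:5  d4:2  d5:0  d6:0  d7:1  d8:1 → peak 13
Best is Electrical panel@2, peak 13.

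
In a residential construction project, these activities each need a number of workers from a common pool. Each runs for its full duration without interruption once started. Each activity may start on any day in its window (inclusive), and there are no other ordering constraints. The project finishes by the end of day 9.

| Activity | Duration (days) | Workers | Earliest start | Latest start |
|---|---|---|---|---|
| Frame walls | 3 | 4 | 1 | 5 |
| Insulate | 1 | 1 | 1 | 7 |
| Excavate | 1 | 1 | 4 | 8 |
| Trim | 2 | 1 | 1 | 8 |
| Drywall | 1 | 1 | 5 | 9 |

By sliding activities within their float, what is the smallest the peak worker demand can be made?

Early-start (Frame walls@1, Insulate@1, Excavate@4, Trim@1, Drywall@5) gives peak 6: d1:6  d2:5  d3:4  d4:1  d5:1  d6:0  d7:0  d8:0  d9:0.
Shift Insulate→4, Trim→4.
Schedule Frame walls@1, Insulate@4, Excavate@4, Trim@4, Drywall@5: d1:4  d2:4  d3:4  d4:3  d5:2  d6:0  d7:0  d8:0  d9:0 — peak 4.

4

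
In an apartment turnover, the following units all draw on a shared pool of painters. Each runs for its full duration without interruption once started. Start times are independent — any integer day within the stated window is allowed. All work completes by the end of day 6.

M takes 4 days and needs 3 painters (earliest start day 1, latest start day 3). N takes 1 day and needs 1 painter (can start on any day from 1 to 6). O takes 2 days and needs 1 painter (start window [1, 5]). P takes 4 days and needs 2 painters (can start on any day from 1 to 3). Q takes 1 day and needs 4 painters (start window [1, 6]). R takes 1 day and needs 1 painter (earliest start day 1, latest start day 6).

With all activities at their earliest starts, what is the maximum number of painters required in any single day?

12

Early-start schedule: M@1, N@1, O@1, P@1, Q@1, R@1.
Load per day: day 1: 12, day 2: 6, day 3: 5, day 4: 5, day 5: 0, day 6: 0.
Peak is 12.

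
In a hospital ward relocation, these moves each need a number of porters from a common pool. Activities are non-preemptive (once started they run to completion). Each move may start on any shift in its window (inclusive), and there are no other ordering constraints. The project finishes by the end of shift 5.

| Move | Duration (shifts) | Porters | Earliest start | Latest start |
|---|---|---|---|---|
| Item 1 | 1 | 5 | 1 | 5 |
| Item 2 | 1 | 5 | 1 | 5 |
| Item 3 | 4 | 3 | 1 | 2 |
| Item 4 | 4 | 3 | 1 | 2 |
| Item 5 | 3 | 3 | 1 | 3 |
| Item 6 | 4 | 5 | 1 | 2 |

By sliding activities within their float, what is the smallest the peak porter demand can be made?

14

Early-start (Item 1@1, Item 2@1, Item 3@1, Item 4@1, Item 5@1, Item 6@1) gives peak 24: s1:24  s2:14  s3:14  s4:11  s5:0.
Shift Item 4→2, Item 5→2, Item 6→2.
Schedule Item 1@1, Item 2@1, Item 3@1, Item 4@2, Item 5@2, Item 6@2: s1:13  s2:14  s3:14  s4:14  s5:8 — peak 14.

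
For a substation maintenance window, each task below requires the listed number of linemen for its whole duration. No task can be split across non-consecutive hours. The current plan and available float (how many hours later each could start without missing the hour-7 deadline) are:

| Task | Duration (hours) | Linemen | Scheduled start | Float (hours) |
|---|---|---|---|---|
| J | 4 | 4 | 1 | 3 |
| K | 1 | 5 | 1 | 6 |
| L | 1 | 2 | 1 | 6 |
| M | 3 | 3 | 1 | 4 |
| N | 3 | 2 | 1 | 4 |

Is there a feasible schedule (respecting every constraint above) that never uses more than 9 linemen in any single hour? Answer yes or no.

Schedule J@1, K@5, L@1, M@2, N@5: h1:6  h2:7  h3:7  h4:7  h5:7  h6:2  h7:2 — peak 7 ≤ 9.

yes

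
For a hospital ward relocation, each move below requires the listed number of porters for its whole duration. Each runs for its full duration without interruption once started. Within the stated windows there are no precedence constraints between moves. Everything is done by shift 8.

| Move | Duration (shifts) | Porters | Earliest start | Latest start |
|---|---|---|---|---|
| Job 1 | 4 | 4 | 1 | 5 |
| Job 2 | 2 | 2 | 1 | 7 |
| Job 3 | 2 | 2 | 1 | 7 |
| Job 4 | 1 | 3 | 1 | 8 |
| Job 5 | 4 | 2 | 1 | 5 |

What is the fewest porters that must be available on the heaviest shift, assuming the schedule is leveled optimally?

6

Early-start (Job 1@1, Job 2@1, Job 3@1, Job 4@1, Job 5@1) gives peak 13: s1:13  s2:10  s3:6  s4:6  s5:0  s6:0  s7:0  s8:0.
Shift Job 3→3, Job 4→5, Job 5→5.
Schedule Job 1@1, Job 2@1, Job 3@3, Job 4@5, Job 5@5: s1:6  s2:6  s3:6  s4:6  s5:5  s6:2  s7:2  s8:2 — peak 6.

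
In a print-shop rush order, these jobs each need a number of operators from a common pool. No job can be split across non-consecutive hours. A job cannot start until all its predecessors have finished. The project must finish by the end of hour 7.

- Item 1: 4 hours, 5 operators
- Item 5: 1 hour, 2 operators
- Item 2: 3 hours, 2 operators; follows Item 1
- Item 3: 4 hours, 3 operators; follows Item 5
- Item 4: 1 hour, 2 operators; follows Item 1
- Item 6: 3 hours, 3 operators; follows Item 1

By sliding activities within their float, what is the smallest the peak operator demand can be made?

Early-start (Item 1@1, Item 5@1, Item 2@5, Item 3@2, Item 4@5, Item 6@5) gives peak 10: h1:7  h2:8  h3:8  h4:8  h5:10  h6:5  h7:5.
Shift Item 4→6.
Schedule Item 1@1, Item 5@1, Item 2@5, Item 3@2, Item 4@6, Item 6@5: h1:7  h2:8  h3:8  h4:8  h5:8  h6:7  h7:5 — peak 8.
Total operator-hours = 51 over 7 hours ⇒ peak ≥ ⌈51/7⌉ = 8, so 8 is optimal.

8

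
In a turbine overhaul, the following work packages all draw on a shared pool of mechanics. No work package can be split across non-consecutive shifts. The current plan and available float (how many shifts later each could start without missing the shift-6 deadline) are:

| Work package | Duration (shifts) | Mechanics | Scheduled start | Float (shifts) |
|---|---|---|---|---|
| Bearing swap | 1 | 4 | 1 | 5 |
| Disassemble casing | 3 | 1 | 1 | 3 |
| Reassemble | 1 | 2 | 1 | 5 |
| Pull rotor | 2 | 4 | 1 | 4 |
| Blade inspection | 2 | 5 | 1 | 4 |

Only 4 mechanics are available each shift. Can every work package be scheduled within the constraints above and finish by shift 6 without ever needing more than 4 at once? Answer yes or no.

no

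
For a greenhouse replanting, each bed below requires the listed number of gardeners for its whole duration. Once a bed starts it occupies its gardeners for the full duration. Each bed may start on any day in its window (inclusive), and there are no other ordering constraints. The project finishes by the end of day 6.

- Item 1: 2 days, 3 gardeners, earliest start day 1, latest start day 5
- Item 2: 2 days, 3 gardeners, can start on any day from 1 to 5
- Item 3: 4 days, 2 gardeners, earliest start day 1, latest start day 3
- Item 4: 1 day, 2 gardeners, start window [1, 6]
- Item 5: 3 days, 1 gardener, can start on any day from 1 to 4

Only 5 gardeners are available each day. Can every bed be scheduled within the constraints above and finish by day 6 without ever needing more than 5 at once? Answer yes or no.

yes

Schedule Item 1@1, Item 2@4, Item 3@3, Item 4@3, Item 5@1: d1:4  d2:4  d3:5  d4:5  d5:5  d6:2 — peak 5 ≤ 5.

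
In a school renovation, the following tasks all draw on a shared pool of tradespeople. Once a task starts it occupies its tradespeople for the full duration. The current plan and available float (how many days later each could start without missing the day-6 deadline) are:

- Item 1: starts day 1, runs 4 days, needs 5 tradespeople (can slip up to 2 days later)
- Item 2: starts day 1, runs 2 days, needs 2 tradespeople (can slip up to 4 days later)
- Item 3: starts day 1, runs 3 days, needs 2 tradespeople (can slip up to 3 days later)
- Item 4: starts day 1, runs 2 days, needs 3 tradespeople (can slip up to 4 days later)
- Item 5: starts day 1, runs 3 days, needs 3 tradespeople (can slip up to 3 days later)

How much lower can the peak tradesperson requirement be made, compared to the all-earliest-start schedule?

7

Early-start peak: d1:15  d2:15  d3:10  d4:5  d5:0  d6:0 ⇒ 15.
Leveled (Item 1@1, Item 2@5, Item 3@1, Item 4@5, Item 5@4): d1:7  d2:7  d3:7  d4:8  d5:8  d6:8 ⇒ 8.
Reduction 15 − 8 = 7.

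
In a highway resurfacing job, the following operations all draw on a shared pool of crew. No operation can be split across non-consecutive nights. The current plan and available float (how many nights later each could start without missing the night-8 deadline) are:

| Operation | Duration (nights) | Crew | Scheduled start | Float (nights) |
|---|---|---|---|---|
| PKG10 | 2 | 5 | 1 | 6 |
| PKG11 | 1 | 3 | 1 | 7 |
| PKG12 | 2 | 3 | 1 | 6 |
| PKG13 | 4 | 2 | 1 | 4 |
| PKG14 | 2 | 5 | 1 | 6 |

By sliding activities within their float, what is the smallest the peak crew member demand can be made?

Early-start (PKG10@1, PKG11@1, PKG12@1, PKG13@1, PKG14@1) gives peak 18: n1:18  n2:15  n3:2  n4:2  n5:0  n6:0  n7:0  n8:0.
Shift PKG11→3, PKG12→4, PKG13→3, PKG14→7.
Schedule PKG10@1, PKG11@3, PKG12@4, PKG13@3, PKG14@7: n1:5  n2:5  n3:5  n4:5  n5:5  n6:2  n7:5  n8:5 — peak 5.
Total crew member-nights = 37 over 8 nights ⇒ peak ≥ ⌈37/8⌉ = 5, so 5 is optimal.

5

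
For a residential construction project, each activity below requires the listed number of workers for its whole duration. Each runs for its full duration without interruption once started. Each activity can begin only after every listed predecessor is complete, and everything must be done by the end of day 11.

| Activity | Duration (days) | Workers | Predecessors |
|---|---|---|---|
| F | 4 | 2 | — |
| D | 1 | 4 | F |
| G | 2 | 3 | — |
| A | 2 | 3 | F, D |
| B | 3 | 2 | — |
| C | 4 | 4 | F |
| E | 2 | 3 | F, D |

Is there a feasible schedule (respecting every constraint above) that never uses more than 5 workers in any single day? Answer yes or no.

The minimum achievable peak is 6; 5 < 6, so no feasible schedule stays within the cap.

no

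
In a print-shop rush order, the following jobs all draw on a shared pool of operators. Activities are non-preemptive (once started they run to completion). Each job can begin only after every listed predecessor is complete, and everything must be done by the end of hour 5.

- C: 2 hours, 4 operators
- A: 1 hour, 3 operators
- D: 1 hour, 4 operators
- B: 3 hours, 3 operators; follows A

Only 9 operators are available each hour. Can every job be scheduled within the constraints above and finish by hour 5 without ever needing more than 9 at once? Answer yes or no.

yes

Schedule C@1, A@1, D@3, B@2: h1:7  h2:7  h3:7  h4:3  h5:0 — peak 7 ≤ 9.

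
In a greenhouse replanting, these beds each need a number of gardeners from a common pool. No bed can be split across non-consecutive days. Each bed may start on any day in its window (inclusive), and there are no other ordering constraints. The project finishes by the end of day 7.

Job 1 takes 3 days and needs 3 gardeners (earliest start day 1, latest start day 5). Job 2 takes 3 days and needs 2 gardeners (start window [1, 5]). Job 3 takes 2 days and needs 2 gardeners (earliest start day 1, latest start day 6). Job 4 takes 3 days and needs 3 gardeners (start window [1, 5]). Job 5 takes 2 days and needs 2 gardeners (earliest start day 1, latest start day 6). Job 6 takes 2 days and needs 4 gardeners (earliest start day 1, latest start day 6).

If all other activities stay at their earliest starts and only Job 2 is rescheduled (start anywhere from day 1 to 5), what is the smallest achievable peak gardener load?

Job 2@1: d1:16  d2:16  d3:8  d4:0  d5:0  d6:0  d7:0 → peak 16
Job 2@2: d1:14  d2:16  d3:8  d4:2  d5:0  d6:0  d7:0 → peak 16
Job 2@3: d1:14  d2:14  d3:8  d4:2  d5:2  d6:0  d7:0 → peak 14
Job 2@4: d1:14  d2:14  d3:6  d4:2  d5:2  d6:2  d7:0 → peak 14
Job 2@5: d1:14  d2:14  d3:6  d4:0  d5:2  d6:2  d7:2 → peak 14
Best is Job 2@3, peak 14.

14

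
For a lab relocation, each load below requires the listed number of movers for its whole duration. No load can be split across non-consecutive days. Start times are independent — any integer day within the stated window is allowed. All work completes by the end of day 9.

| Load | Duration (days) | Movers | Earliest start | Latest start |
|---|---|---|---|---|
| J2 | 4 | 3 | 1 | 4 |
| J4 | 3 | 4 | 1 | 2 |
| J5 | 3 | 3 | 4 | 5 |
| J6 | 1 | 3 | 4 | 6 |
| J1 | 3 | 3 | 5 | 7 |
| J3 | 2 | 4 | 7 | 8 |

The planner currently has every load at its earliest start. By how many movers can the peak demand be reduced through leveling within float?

Early-start peak: d1:7  d2:7  d3:7  d4:9  d5:6  d6:6  d7:7  d8:4  d9:0 ⇒ 9.
Leveled (J2@1, J4@1, J5@4, J6@5, J1@6, J3@7): d1:7  d2:7  d3:7  d4:6  d5:6  d6:6  d7:7  d8:7  d9:0 ⇒ 7.
Reduction 9 − 7 = 2.

2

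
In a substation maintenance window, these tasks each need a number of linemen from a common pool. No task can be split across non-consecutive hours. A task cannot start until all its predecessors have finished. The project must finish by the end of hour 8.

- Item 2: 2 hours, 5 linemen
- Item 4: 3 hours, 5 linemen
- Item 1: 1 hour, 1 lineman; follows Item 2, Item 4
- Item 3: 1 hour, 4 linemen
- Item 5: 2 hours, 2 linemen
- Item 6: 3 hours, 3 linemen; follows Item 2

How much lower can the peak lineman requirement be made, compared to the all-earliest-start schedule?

9

Early-start peak: h1:16  h2:12  h3:8  h4:4  h5:3  h6:0  h7:0  h8:0 ⇒ 16.
Leveled (Item 2@1, Item 4@3, Item 1@6, Item 3@7, Item 5@1, Item 6@6): h1:7  h2:7  h3:5  h4:5  h5:5  h6:4  h7:7  h8:3 ⇒ 7.
Reduction 16 − 7 = 9.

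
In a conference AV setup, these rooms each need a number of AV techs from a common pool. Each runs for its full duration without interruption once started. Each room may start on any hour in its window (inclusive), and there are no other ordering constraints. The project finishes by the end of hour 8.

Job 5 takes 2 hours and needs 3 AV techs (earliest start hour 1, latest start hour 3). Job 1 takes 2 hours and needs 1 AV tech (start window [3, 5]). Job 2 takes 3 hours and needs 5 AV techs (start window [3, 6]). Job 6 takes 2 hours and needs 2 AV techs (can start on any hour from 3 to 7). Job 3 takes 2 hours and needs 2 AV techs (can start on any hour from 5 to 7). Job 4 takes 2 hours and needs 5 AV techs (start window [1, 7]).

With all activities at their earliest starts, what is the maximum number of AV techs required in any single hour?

Early-start schedule: Job 5@1, Job 1@3, Job 2@3, Job 6@3, Job 3@5, Job 4@1.
Load per hour: hour 1: 8, hour 2: 8, hour 3: 8, hour 4: 8, hour 5: 7, hour 6: 2, hour 7: 0, hour 8: 0.
Peak is 8.

8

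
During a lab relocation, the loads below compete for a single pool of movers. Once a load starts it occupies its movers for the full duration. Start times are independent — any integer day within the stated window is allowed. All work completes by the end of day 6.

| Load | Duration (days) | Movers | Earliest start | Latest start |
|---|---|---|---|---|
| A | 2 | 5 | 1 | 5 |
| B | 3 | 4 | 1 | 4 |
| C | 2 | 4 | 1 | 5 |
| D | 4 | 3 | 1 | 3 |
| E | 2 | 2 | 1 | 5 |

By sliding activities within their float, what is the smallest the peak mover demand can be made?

Early-start (A@1, B@1, C@1, D@1, E@1) gives peak 18: d1:18  d2:18  d3:7  d4:3  d5:0  d6:0.
Shift C→4, D→3, E→3.
Schedule A@1, B@1, C@4, D@3, E@3: d1:9  d2:9  d3:9  d4:9  d5:7  d6:3 — peak 9.

9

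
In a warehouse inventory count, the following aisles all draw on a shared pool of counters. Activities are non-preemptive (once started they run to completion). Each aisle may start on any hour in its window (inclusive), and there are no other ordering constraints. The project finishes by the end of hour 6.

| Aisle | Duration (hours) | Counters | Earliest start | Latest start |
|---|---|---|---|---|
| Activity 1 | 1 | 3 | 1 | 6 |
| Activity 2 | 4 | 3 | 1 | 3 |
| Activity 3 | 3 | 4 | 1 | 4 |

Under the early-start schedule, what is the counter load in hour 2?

7

At early start, hour 2 has: Activity 2, Activity 3.
Demand: 3 + 4 = 7.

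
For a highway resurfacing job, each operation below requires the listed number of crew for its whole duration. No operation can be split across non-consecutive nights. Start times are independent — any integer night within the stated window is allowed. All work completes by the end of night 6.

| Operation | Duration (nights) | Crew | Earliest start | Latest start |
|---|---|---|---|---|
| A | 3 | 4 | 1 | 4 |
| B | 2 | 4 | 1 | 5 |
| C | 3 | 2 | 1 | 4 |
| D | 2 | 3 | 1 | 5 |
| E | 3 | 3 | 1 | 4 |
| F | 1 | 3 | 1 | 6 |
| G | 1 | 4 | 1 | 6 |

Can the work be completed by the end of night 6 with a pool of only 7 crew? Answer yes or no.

no

Total crew member-nights = 48; over 6 nights the average is 48/6 > 7, so some night must exceed 7.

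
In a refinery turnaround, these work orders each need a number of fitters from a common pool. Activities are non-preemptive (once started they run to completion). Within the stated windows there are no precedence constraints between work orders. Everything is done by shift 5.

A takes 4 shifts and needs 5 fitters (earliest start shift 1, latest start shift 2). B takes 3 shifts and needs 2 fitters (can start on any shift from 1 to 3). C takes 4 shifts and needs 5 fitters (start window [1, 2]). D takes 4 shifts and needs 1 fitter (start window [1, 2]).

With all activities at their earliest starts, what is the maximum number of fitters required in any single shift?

Early-start schedule: A@1, B@1, C@1, D@1.
Load per shift: shift 1: 13, shift 2: 13, shift 3: 13, shift 4: 11, shift 5: 0.
Peak is 13.

13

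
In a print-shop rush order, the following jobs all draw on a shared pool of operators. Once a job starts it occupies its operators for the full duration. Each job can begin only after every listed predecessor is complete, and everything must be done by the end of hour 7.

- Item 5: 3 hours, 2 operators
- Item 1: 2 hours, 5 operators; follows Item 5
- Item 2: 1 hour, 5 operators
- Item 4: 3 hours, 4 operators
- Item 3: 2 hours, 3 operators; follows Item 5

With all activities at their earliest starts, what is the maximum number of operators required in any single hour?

11

Early-start schedule: Item 5@1, Item 1@4, Item 2@1, Item 4@1, Item 3@4.
Load per hour: hour 1: 11, hour 2: 6, hour 3: 6, hour 4: 8, hour 5: 8, hour 6: 0, hour 7: 0.
Peak is 11.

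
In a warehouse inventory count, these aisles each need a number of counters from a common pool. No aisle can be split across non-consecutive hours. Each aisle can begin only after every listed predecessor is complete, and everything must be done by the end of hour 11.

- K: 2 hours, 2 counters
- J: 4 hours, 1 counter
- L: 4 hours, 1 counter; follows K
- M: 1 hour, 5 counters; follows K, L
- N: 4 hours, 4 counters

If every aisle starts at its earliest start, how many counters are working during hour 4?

6

At early start, hour 4 has: J, L, N.
Demand: 1 + 1 + 4 = 6.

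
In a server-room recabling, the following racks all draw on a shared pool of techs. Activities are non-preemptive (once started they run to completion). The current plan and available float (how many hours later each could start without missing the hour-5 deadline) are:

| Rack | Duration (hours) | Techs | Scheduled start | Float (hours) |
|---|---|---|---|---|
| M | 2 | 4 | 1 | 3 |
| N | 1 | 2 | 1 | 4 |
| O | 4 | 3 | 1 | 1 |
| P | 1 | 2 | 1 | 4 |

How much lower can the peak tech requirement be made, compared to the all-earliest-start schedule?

4

Early-start peak: h1:11  h2:7  h3:3  h4:3  h5:0 ⇒ 11.
Leveled (M@1, N@1, O@2, P@3): h1:6  h2:7  h3:5  h4:3  h5:3 ⇒ 7.
Reduction 11 − 7 = 4.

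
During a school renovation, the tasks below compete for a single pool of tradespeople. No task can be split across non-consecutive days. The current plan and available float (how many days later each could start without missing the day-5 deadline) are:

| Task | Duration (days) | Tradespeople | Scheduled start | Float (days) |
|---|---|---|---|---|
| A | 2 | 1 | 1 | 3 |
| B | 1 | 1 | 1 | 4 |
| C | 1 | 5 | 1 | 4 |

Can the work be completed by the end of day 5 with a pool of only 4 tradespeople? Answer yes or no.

no

The minimum achievable peak is 5; 4 < 5, so no feasible schedule stays within the cap.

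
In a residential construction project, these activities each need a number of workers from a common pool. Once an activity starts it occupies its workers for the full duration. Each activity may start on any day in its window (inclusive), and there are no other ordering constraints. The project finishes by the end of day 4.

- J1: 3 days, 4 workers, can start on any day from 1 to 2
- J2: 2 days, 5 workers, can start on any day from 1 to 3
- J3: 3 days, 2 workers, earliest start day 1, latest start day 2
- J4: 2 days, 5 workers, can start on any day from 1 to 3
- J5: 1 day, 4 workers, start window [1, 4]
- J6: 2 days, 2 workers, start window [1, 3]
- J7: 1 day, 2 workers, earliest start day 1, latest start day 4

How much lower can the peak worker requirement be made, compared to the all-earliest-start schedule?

Early-start peak: d1:24  d2:18  d3:6  d4:0 ⇒ 24.
Leveled (J1@1, J2@1, J3@1, J4@3, J5@4, J6@1, J7@3): d1:13  d2:13  d3:13  d4:9 ⇒ 13.
Reduction 24 − 13 = 11.

11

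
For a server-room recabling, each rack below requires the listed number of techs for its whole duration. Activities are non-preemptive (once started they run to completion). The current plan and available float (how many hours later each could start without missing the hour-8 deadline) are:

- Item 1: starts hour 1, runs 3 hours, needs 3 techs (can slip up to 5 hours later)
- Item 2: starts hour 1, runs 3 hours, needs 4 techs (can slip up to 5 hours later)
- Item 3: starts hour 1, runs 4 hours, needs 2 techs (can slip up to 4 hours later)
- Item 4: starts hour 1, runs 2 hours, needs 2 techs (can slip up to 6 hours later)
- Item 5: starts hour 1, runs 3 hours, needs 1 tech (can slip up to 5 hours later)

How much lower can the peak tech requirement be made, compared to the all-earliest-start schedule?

Early-start peak: h1:12  h2:12  h3:10  h4:2  h5:0  h6:0  h7:0  h8:0 ⇒ 12.
Leveled (Item 1@1, Item 2@6, Item 3@1, Item 4@4, Item 5@4): h1:5  h2:5  h3:5  h4:5  h5:3  h6:5  h7:4  h8:4 ⇒ 5.
Reduction 12 − 5 = 7.

7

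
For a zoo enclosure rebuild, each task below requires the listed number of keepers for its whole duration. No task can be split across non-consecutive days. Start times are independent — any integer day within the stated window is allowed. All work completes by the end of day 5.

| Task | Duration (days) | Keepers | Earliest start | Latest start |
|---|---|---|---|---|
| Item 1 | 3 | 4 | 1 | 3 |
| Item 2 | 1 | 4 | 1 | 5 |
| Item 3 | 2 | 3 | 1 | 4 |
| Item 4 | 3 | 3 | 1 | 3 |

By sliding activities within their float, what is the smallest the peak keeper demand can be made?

Early-start (Item 1@1, Item 2@1, Item 3@1, Item 4@1) gives peak 14: d1:14  d2:10  d3:7  d4:0  d5:0.
Shift Item 2→4, Item 4→3.
Schedule Item 1@1, Item 2@4, Item 3@1, Item 4@3: d1:7  d2:7  d3:7  d4:7  d5:3 — peak 7.
Total keeper-days = 31 over 5 days ⇒ peak ≥ ⌈31/5⌉ = 7, so 7 is optimal.

7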